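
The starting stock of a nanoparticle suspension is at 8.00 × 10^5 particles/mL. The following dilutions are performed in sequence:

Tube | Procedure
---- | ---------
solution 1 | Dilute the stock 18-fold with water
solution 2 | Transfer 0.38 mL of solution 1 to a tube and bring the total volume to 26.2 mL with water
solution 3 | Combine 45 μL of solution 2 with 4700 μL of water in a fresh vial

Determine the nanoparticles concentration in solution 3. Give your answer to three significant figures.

6.11 particles/mL

Step 1: 18-fold → factor 18
Step 2: 0.38 mL brought to 26.2 mL → factor 26.2/0.38 = 68.947
Step 3: 45 μL + 4700 μL = 4745 μL total → factor 4745/45 = 105.44
Overall dilution factor = 18 × 68.947 × 105.44 = 1.3086 × 10^5
Final = 8.00 × 10^5 particles/mL / 1.3086 × 10^5 = 6.11 particles/mL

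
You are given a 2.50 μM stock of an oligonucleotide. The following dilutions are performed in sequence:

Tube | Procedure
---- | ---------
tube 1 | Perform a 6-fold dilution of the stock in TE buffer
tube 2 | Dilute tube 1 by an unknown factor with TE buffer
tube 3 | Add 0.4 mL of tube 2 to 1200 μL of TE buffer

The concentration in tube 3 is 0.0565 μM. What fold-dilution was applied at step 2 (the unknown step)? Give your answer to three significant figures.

1.84-fold

Step 1: 6-fold → factor 6
Step 2: unknown factor x
Step 3: 0.4 mL + 1200 μL = 1.6 mL total → factor 1.6/0.4 = 4
Product of known-step factors = 24
Overall factor = 2.50 μM / (0.0565 μM) = 44.248
x = 44.248 / 24 = 1.84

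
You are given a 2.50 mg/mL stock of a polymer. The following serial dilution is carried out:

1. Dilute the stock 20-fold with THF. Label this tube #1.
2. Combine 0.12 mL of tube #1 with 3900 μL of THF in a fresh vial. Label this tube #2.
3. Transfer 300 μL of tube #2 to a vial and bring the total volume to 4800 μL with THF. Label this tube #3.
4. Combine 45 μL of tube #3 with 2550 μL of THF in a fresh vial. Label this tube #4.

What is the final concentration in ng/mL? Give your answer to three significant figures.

4.04 ng/mL

Step 1: 20-fold → factor 20
Step 2: 0.12 mL + 3900 μL = 4.02 mL total → factor 4.02/0.12 = 33.5
Step 3: 300 μL brought to 4800 μL → factor 4800/300 = 16
Step 4: 45 μL + 2550 μL = 2595 μL total → factor 2595/45 = 57.667
Overall dilution factor = 20 × 33.5 × 16 × 57.667 = 6.1819 × 10^5
Final = 2.50 mg/mL / 6.1819 × 10^5 = 4.044 × 10^-6 mg/mL = 4.04 ng/mL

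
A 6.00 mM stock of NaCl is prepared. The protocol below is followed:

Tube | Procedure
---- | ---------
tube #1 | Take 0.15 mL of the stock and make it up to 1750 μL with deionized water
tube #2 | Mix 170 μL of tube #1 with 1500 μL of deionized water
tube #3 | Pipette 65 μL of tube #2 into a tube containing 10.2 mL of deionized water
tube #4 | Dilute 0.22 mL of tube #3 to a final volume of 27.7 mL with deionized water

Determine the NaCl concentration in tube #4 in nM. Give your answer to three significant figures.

Step 1: 0.15 mL brought to 1750 μL → factor 1.75/0.15 = 11.667
Step 2: 170 μL + 1500 μL = 1670 μL total → factor 1670/170 = 9.8235
Step 3: 65 μL + 10.2 mL = 10265 μL total → factor 10265/65 = 157.92
Step 4: 0.22 mL brought to 27.7 mL → factor 27.7/0.22 = 125.91
Overall dilution factor = 11.667 × 9.8235 × 157.92 × 125.91 = 2.2789 × 10^6
Final = 6.00 mM / 2.2789 × 10^6 = 2.633 × 10^-6 mM = 2.63 nM

2.63 nM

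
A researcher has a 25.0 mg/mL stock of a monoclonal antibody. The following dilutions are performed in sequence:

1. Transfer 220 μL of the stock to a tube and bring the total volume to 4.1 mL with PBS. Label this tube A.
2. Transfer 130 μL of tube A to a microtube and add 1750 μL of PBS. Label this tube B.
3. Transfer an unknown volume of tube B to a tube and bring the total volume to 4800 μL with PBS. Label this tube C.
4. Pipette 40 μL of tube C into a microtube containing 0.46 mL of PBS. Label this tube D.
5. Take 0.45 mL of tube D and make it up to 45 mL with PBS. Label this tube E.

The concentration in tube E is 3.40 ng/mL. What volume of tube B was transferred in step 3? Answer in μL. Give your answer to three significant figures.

220 μL

Step 1: 220 μL brought to 4.1 mL → factor 4100/220 = 18.636
Step 2: 130 μL + 1750 μL = 1880 μL total → factor 1880/130 = 14.462
Step 3: v brought to 4800 μL → factor = 4800 μL/v
Step 4: 40 μL + 0.46 mL = 500 μL total → factor 500/40 = 12.5
Step 5: 0.45 mL brought to 45 mL → factor 45/0.45 = 100
Product of known-step factors = 3.3689 × 10^5
Overall factor = 25.0 mg/mL / (3.40 ng/mL) = 7.3529 × 10^6
Step-3 factor = 7.3529 × 10^6 / 3.3689 × 10^5 = 21.826
v = 4800 μL / 21.826 = 220 μL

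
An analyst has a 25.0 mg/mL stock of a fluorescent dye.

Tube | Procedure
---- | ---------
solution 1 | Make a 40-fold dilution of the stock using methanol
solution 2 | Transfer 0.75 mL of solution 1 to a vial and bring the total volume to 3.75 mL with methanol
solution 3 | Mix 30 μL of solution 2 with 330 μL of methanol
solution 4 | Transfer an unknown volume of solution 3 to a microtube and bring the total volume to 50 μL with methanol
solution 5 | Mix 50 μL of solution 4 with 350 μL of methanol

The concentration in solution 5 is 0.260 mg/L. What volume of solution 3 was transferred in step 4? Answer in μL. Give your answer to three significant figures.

9.98 μL

Step 1: 40-fold → factor 40
Step 2: 0.75 mL brought to 3.75 mL → factor 3.75/0.75 = 5
Step 3: 30 μL + 330 μL = 360 μL total → factor 360/30 = 12
Step 4: v brought to 50 μL → factor = 50 μL/v
Step 5: 50 μL + 350 μL = 400 μL total → factor 400/50 = 8
Product of known-step factors = 19200
Overall factor = 25.0 mg/mL / (0.260 mg/L) = 96154
Step-4 factor = 96154 / 19200 = 5.008
v = 50 μL / 5.008 = 9.98 μL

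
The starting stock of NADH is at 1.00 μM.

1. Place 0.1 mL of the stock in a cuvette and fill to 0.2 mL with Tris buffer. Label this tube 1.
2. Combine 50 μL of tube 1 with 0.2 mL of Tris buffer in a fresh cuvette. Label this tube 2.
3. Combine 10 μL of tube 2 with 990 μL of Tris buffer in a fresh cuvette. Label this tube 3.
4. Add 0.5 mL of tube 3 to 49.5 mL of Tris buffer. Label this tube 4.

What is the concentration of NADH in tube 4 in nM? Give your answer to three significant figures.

0.0100 nM

Step 1: 0.1 mL brought to 0.2 mL → factor 0.2/0.1 = 2
Step 2: 50 μL + 0.2 mL = 250 μL total → factor 250/50 = 5
Step 3: 10 μL + 990 μL = 1000 μL total → factor 1000/10 = 100
Step 4: 0.5 mL + 49.5 mL = 50 mL total → factor 50/0.5 = 100
Overall dilution factor = 2 × 5 × 100 × 100 = 1 × 10^5
Final = 1.00 μM / 1 × 10^5 = 1.000 × 10^-5 μM = 0.0100 nM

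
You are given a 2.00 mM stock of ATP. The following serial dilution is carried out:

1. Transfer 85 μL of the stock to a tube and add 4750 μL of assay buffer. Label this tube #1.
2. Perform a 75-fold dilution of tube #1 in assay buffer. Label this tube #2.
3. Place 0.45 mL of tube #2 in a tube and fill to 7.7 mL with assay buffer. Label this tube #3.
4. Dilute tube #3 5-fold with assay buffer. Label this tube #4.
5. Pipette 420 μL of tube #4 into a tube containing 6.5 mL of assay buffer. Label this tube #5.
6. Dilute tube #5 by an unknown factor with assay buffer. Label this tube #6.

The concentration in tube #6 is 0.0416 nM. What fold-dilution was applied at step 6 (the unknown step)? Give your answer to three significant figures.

7.99-fold

Step 1: 85 μL + 4750 μL = 4835 μL total → factor 4835/85 = 56.882
Step 2: 75-fold → factor 75
Step 3: 0.45 mL brought to 7.7 mL → factor 7.7/0.45 = 17.111
Step 4: 5-fold → factor 5
Step 5: 420 μL + 6.5 mL = 6920 μL total → factor 6920/420 = 16.476
Step 6: unknown factor x
Product of known-step factors = 6.0137 × 10^6
Overall factor = 2.00 mM / (0.0416 nM) = 4.8077 × 10^7
x = 4.8077 × 10^7 / 6.0137 × 10^6 = 7.99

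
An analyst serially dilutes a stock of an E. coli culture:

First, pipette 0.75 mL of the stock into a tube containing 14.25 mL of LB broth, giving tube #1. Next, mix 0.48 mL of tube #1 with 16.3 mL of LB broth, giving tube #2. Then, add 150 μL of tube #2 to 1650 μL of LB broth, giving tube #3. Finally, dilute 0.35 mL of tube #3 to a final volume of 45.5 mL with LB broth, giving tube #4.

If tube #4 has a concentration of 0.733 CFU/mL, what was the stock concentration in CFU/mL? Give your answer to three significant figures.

7.99 × 10^5 CFU/mL

Step 1: 0.75 mL + 14.25 mL = 15 mL total → factor 15/0.75 = 20
Step 2: 0.48 mL + 16.3 mL = 16.78 mL total → factor 16.78/0.48 = 34.958
Step 3: 150 μL + 1650 μL = 1800 μL total → factor 1800/150 = 12
Step 4: 0.35 mL brought to 45.5 mL → factor 45.5/0.35 = 130
Overall dilution factor = 20 × 34.958 × 12 × 130 = 1.0907 × 10^6
Stock = 0.733 CFU/mL × 1.0907 × 10^6 = 7.99 × 10^5 CFU/mL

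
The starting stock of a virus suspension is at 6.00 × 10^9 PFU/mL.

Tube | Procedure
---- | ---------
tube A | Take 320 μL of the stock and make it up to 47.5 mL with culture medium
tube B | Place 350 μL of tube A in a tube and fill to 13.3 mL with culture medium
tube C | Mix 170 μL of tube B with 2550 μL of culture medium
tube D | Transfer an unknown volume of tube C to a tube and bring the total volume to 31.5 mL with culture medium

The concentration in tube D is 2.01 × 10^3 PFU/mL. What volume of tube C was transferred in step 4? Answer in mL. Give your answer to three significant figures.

Step 1: 320 μL brought to 47.5 mL → factor 47500/320 = 148.44
Step 2: 350 μL brought to 13.3 mL → factor 13300/350 = 38
Step 3: 170 μL + 2550 μL = 2720 μL total → factor 2720/170 = 16
Step 4: v brought to 31.5 mL → factor = 31.5 mL/v
Product of known-step factors = 90250
Overall factor = 6.00 × 10^9 PFU/mL / (2.01 × 10^3 PFU/mL) = 2.9851 × 10^6
Step-4 factor = 2.9851 × 10^6 / 90250 = 33.076
v = 31.5 mL / 33.076 = 0.952 mL

0.952 mL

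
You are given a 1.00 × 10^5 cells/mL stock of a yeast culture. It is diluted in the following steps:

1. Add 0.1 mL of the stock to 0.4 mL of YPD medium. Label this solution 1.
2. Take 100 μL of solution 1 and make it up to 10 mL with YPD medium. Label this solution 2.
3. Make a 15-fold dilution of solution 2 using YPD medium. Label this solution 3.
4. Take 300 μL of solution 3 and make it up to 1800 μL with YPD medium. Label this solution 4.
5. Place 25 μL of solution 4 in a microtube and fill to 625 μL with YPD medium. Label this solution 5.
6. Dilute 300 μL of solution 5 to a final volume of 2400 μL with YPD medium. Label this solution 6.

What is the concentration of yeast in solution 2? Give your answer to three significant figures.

Step 1: 0.1 mL + 0.4 mL = 0.5 mL total → factor 0.5/0.1 = 5
Step 2: 100 μL brought to 10 mL → factor 10000/100 = 100
Dilution factor through solution 2 = 5 × 100 = 500
[solution 2] = 1.00 × 10^5 cells/mL / 500 = 200 cells/mL

200 cells/mL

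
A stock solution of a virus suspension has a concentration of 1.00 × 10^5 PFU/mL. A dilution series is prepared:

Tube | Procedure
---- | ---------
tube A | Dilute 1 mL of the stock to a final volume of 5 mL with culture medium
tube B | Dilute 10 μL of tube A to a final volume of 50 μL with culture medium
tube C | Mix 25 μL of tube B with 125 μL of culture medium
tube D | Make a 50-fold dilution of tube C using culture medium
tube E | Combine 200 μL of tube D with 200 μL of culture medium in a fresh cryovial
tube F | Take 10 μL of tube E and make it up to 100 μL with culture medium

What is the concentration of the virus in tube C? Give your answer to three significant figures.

Step 1: 1 mL brought to 5 mL → factor 5/1 = 5
Step 2: 10 μL brought to 50 μL → factor 50/10 = 5
Step 3: 25 μL + 125 μL = 150 μL total → factor 150/25 = 6
Dilution factor through tube C = 5 × 5 × 6 = 150
[tube C] = 1.00 × 10^5 PFU/mL / 150 = 667 PFU/mL

667 PFU/mL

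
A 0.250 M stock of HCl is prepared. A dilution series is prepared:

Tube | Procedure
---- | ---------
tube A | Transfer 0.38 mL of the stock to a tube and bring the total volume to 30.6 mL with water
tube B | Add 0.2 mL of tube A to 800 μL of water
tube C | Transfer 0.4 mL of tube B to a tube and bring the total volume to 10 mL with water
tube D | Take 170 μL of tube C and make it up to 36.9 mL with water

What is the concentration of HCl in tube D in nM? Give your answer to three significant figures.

Step 1: 0.38 mL brought to 30.6 mL → factor 30.6/0.38 = 80.526
Step 2: 0.2 mL + 800 μL = 1 mL total → factor 1/0.2 = 5
Step 3: 0.4 mL brought to 10 mL → factor 10/0.4 = 25
Step 4: 170 μL brought to 36.9 mL → factor 36900/170 = 217.06
Overall dilution factor = 80.526 × 5 × 25 × 217.06 = 2.1849 × 10^6
Final = 0.250 M / 2.1849 × 10^6 = 1.144 × 10^-7 M = 114 nM

114 nM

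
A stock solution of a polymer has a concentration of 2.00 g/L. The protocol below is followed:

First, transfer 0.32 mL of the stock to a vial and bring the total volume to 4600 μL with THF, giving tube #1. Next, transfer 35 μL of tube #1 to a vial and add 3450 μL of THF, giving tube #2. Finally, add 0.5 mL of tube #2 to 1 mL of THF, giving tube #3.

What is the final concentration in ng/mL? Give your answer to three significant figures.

Step 1: 0.32 mL brought to 4600 μL → factor 4.6/0.32 = 14.375
Step 2: 35 μL + 3450 μL = 3485 μL total → factor 3485/35 = 99.571
Step 3: 0.5 mL + 1 mL = 1.5 mL total → factor 1.5/0.5 = 3
Overall dilution factor = 14.375 × 99.571 × 3 = 4294
Final = 2.00 g/L / 4294 = 0.0004658 g/L = 466 ng/mL

466 ng/mL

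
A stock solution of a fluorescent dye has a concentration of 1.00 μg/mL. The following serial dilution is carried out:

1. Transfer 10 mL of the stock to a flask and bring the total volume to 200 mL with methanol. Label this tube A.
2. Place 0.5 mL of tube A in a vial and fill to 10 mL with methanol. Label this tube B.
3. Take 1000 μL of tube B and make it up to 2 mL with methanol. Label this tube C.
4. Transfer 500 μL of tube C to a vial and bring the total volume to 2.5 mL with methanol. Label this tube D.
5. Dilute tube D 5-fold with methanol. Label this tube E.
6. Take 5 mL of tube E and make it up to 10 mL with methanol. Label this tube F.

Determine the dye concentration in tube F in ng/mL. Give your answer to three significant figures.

Step 1: 10 mL brought to 200 mL → factor 200/10 = 20
Step 2: 0.5 mL brought to 10 mL → factor 10/0.5 = 20
Step 3: 1000 μL brought to 2 mL → factor 2000/1000 = 2
Step 4: 500 μL brought to 2.5 mL → factor 2500/500 = 5
Step 5: 5-fold → factor 5
Step 6: 5 mL brought to 10 mL → factor 10/5 = 2
Overall dilution factor = 20 × 20 × 2 × 5 × 5 × 2 = 40000
Final = 1.00 μg/mL / 40000 = 2.500 × 10^-5 μg/mL = 0.0250 ng/mL

0.0250 ng/mL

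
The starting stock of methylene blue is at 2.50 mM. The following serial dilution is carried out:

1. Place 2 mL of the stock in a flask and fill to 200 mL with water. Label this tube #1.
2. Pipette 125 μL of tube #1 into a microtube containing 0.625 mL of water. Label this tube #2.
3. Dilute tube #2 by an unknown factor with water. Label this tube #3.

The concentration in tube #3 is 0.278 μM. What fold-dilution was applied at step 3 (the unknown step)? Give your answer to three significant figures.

15.0-fold

Step 1: 2 mL brought to 200 mL → factor 200/2 = 100
Step 2: 125 μL + 0.625 mL = 750 μL total → factor 750/125 = 6
Step 3: unknown factor x
Product of known-step factors = 600
Overall factor = 2.50 mM / (0.278 μM) = 8992.8
x = 8992.8 / 600 = 15.0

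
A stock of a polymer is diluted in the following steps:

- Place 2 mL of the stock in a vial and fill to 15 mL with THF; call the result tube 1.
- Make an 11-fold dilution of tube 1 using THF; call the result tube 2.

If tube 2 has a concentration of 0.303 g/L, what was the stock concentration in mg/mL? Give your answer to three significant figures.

Step 1: 2 mL brought to 15 mL → factor 15/2 = 7.5
Step 2: 11-fold → factor 11
Overall dilution factor = 7.5 × 11 = 82.5
Stock = 0.303 g/L × 82.5 = 25.00 g/L = 25.0 mg/mL

25.0 mg/mL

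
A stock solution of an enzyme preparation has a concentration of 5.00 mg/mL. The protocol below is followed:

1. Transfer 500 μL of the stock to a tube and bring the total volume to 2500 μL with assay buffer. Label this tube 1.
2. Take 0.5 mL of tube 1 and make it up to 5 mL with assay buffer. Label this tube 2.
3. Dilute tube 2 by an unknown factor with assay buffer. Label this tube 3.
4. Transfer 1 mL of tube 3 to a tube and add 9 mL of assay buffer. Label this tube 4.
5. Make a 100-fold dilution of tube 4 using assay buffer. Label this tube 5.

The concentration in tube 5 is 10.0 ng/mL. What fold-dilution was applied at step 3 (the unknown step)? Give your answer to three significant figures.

Step 1: 500 μL brought to 2500 μL → factor 2500/500 = 5
Step 2: 0.5 mL brought to 5 mL → factor 5/0.5 = 10
Step 3: unknown factor x
Step 4: 1 mL + 9 mL = 10 mL total → factor 10/1 = 10
Step 5: 100-fold → factor 100
Product of known-step factors = 50000
Overall factor = 5.00 mg/mL / (10.0 ng/mL) = 5 × 10^5
x = 5 × 10^5 / 50000 = 10.0

10.0-fold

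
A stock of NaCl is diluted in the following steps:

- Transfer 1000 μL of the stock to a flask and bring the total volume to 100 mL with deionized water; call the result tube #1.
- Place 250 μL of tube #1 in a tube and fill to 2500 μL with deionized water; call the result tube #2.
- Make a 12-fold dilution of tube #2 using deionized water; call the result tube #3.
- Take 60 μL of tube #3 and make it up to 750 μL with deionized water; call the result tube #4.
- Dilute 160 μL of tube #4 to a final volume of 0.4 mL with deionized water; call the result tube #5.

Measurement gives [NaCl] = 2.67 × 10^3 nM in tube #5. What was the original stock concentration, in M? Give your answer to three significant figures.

Step 1: 1000 μL brought to 100 mL → factor 1 × 10^5/1000 = 100
Step 2: 250 μL brought to 2500 μL → factor 2500/250 = 10
Step 3: 12-fold → factor 12
Step 4: 60 μL brought to 750 μL → factor 750/60 = 12.5
Step 5: 160 μL brought to 0.4 mL → factor 400/160 = 2.5
Overall dilution factor = 100 × 10 × 12 × 12.5 × 2.5 = 3.75 × 10^5
Stock = 2.67 × 10^3 nM × 3.75 × 10^5 = 1.001 × 10^9 nM = 1.00 M

1.00 M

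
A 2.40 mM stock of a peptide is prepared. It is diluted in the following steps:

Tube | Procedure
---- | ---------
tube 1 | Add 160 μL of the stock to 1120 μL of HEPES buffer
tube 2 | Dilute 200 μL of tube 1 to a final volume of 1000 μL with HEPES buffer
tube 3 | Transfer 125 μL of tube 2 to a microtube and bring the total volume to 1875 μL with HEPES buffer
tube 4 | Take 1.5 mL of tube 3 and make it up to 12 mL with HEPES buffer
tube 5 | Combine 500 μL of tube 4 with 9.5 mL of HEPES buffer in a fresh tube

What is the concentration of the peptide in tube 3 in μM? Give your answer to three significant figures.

4.00 μM

Step 1: 160 μL + 1120 μL = 1280 μL total → factor 1280/160 = 8
Step 2: 200 μL brought to 1000 μL → factor 1000/200 = 5
Step 3: 125 μL brought to 1875 μL → factor 1875/125 = 15
Dilution factor through tube 3 = 8 × 5 × 15 = 600
[tube 3] = 2.40 mM / 600 = 0.004000 mM = 4.00 μM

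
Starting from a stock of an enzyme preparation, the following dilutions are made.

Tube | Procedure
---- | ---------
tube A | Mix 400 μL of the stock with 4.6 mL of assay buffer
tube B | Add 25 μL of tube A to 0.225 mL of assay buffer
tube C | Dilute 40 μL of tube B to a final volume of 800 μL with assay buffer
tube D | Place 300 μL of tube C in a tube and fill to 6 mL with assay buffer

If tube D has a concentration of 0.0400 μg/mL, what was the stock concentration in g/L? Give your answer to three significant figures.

Step 1: 400 μL + 4.6 mL = 5000 μL total → factor 5000/400 = 12.5
Step 2: 25 μL + 0.225 mL = 250 μL total → factor 250/25 = 10
Step 3: 40 μL brought to 800 μL → factor 800/40 = 20
Step 4: 300 μL brought to 6 mL → factor 6000/300 = 20
Overall dilution factor = 12.5 × 10 × 20 × 20 = 50000
Stock = 0.0400 μg/mL × 50000 = 2000 μg/mL = 2.00 g/L

2.00 g/L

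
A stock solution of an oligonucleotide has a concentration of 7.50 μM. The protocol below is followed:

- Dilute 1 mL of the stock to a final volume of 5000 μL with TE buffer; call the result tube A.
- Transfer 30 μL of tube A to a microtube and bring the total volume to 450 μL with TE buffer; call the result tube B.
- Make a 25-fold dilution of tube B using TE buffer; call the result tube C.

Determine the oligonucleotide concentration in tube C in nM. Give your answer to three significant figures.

Step 1: 1 mL brought to 5000 μL → factor 5/1 = 5
Step 2: 30 μL brought to 450 μL → factor 450/30 = 15
Step 3: 25-fold → factor 25
Overall dilution factor = 5 × 15 × 25 = 1875
Final = 7.50 μM / 1875 = 0.004000 μM = 4.00 nM

4.00 nM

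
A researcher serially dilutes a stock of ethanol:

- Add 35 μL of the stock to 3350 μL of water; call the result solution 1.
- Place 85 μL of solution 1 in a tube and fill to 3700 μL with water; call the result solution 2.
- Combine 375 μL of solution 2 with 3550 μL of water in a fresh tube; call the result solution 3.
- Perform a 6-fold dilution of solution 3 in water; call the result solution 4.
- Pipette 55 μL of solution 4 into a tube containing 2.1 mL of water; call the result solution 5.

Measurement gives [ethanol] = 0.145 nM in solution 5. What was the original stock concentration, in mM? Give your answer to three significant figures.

1.50 mM

Step 1: 35 μL + 3350 μL = 3385 μL total → factor 3385/35 = 96.714
Step 2: 85 μL brought to 3700 μL → factor 3700/85 = 43.529
Step 3: 375 μL + 3550 μL = 3925 μL total → factor 3925/375 = 10.467
Step 4: 6-fold → factor 6
Step 5: 55 μL + 2.1 mL = 2155 μL total → factor 2155/55 = 39.182
Overall dilution factor = 96.714 × 43.529 × 10.467 × 6 × 39.182 = 1.0359 × 10^7
Stock = 0.145 nM × 1.0359 × 10^7 = 1.502 × 10^6 nM = 1.50 mM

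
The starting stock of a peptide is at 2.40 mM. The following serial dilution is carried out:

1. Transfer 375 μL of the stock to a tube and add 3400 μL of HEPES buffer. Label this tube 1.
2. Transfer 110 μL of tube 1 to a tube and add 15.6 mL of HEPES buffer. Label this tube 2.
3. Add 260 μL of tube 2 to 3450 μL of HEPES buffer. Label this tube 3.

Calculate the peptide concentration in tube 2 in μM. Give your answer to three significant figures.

Step 1: 375 μL + 3400 μL = 3775 μL total → factor 3775/375 = 10.067
Step 2: 110 μL + 15.6 mL = 15710 μL total → factor 15710/110 = 142.82
Dilution factor through tube 2 = 10.067 × 142.82 = 1437.7
[tube 2] = 2.40 mM / 1437.7 = 0.001669 mM = 1.67 μM

1.67 μM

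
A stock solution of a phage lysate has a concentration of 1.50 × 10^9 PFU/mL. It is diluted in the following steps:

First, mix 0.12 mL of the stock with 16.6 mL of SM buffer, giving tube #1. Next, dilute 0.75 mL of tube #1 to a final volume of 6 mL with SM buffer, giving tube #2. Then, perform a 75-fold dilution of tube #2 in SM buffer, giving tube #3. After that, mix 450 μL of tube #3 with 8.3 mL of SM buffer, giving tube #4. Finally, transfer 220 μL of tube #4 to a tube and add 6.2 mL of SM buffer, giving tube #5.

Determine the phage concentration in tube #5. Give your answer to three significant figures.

Step 1: 0.12 mL + 16.6 mL = 16.72 mL total → factor 16.72/0.12 = 139.33
Step 2: 0.75 mL brought to 6 mL → factor 6/0.75 = 8
Step 3: 75-fold → factor 75
Step 4: 450 μL + 8.3 mL = 8750 μL total → factor 8750/450 = 19.444
Step 5: 220 μL + 6.2 mL = 6420 μL total → factor 6420/220 = 29.182
Overall dilution factor = 139.33 × 8 × 75 × 19.444 × 29.182 = 4.7437 × 10^7
Final = 1.50 × 10^9 PFU/mL / 4.7437 × 10^7 = 31.6 PFU/mL

31.6 PFU/mL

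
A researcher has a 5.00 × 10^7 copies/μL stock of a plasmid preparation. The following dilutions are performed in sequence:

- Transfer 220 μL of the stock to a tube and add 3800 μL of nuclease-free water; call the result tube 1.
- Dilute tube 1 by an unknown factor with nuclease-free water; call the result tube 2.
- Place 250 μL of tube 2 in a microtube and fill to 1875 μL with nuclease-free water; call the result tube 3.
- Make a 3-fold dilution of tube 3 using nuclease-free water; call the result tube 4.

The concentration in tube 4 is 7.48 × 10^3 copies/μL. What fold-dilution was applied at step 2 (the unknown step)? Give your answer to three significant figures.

16.3-fold

Step 1: 220 μL + 3800 μL = 4020 μL total → factor 4020/220 = 18.273
Step 2: unknown factor x
Step 3: 250 μL brought to 1875 μL → factor 1875/250 = 7.5
Step 4: 3-fold → factor 3
Product of known-step factors = 411.14
Overall factor = 5.00 × 10^7 copies/μL / (7.48 × 10^3 copies/μL) = 6684.5
x = 6684.5 / 411.14 = 16.3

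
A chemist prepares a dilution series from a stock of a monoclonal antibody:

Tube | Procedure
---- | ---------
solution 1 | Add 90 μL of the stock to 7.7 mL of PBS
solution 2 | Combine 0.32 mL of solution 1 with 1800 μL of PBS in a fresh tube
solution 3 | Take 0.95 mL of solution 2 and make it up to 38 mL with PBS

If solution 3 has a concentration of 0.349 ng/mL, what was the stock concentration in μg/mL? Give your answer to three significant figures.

8.01 μg/mL

Step 1: 90 μL + 7.7 mL = 7790 μL total → factor 7790/90 = 86.556
Step 2: 0.32 mL + 1800 μL = 2.12 mL total → factor 2.12/0.32 = 6.625
Step 3: 0.95 mL brought to 38 mL → factor 38/0.95 = 40
Overall dilution factor = 86.556 × 6.625 × 40 = 22937
Stock = 0.349 ng/mL × 22937 = 8005 ng/mL = 8.01 μg/mL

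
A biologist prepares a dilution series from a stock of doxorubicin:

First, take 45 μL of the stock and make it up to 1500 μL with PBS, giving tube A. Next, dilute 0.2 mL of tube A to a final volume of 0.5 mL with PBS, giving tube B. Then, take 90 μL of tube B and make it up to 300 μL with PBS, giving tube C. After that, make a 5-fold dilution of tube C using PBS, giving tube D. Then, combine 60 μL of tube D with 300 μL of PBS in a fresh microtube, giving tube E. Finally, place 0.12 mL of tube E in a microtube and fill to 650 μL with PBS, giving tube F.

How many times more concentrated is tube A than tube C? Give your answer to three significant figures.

Step 1: 45 μL brought to 1500 μL → factor 1500/45 = 33.333
Step 2: 0.2 mL brought to 0.5 mL → factor 0.5/0.2 = 2.5
Step 3: 90 μL brought to 300 μL → factor 300/90 = 3.3333
Dilution factor to tube A = 33.333; to tube C = 277.78
[tube A]/[tube C] = (factor to tube C)/(factor to tube A) = 277.78/33.333 = 8.33

8.33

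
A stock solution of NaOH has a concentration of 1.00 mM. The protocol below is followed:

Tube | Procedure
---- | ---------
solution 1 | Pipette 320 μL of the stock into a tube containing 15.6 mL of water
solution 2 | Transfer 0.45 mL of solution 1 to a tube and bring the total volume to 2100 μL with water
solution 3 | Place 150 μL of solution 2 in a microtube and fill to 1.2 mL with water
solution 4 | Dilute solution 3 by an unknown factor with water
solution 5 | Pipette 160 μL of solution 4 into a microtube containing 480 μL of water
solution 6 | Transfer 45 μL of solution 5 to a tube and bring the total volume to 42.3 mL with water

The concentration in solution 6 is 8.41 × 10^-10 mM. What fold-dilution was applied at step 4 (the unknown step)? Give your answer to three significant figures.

Step 1: 320 μL + 15.6 mL = 15920 μL total → factor 15920/320 = 49.75
Step 2: 0.45 mL brought to 2100 μL → factor 2.1/0.45 = 4.6667
Step 3: 150 μL brought to 1.2 mL → factor 1200/150 = 8
Step 4: unknown factor x
Step 5: 160 μL + 480 μL = 640 μL total → factor 640/160 = 4
Step 6: 45 μL brought to 42.3 mL → factor 42300/45 = 940
Product of known-step factors = 6.9836 × 10^6
Overall factor = 1.00 mM / (8.41 × 10^-10 mM) = 1.1891 × 10^9
x = 1.1891 × 10^9 / 6.9836 × 10^6 = 170

170-fold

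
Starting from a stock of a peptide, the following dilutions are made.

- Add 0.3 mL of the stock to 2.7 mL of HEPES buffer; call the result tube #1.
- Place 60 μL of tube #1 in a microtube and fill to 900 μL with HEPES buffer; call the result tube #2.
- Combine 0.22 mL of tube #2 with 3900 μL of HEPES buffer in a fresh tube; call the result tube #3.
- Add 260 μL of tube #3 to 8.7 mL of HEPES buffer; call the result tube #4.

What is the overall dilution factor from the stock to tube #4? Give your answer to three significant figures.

Step 1: 0.3 mL + 2.7 mL = 3 mL total → factor 3/0.3 = 10
Step 2: 60 μL brought to 900 μL → factor 900/60 = 15
Step 3: 0.22 mL + 3900 μL = 4.12 mL total → factor 4.12/0.22 = 18.727
Step 4: 260 μL + 8.7 mL = 8960 μL total → factor 8960/260 = 34.462
Overall dilution factor = 10 × 15 × 18.727 × 34.462 = 96806

9.68 × 10^4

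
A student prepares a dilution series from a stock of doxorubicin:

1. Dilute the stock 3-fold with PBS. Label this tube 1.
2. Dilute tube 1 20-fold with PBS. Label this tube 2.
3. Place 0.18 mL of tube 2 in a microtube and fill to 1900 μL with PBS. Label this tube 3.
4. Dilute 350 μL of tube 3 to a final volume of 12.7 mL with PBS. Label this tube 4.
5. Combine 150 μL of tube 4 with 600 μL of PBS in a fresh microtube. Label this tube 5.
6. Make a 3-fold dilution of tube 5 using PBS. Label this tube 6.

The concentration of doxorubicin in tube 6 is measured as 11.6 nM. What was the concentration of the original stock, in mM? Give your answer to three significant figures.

4.00 mM

Step 1: 3-fold → factor 3
Step 2: 20-fold → factor 20
Step 3: 0.18 mL brought to 1900 μL → factor 1.9/0.18 = 10.556
Step 4: 350 μL brought to 12.7 mL → factor 12700/350 = 36.286
Step 5: 150 μL + 600 μL = 750 μL total → factor 750/150 = 5
Step 6: 3-fold → factor 3
Overall dilution factor = 3 × 20 × 10.556 × 36.286 × 5 × 3 = 3.4471 × 10^5
Stock = 11.6 nM × 3.4471 × 10^5 = 3.999 × 10^6 nM = 4.00 mM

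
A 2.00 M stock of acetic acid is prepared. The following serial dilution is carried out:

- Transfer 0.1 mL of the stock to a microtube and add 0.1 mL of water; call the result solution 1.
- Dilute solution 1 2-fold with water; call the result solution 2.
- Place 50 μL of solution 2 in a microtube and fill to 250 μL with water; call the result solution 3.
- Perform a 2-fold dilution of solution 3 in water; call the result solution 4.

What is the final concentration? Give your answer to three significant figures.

Step 1: 0.1 mL + 0.1 mL = 0.2 mL total → factor 0.2/0.1 = 2
Step 2: 2-fold → factor 2
Step 3: 50 μL brought to 250 μL → factor 250/50 = 5
Step 4: 2-fold → factor 2
Overall dilution factor = 2 × 2 × 5 × 2 = 40
Final = 2.00 M / 40 = 0.0500 M

0.0500 M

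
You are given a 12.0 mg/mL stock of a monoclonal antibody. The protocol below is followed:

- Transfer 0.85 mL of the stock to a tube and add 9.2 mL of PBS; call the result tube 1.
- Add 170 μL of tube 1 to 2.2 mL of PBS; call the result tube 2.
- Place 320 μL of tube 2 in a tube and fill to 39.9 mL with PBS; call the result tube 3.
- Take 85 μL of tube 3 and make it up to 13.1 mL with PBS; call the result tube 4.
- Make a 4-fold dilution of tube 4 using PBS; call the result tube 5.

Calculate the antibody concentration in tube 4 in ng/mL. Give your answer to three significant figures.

Step 1: 0.85 mL + 9.2 mL = 10.05 mL total → factor 10.05/0.85 = 11.824
Step 2: 170 μL + 2.2 mL = 2370 μL total → factor 2370/170 = 13.941
Step 3: 320 μL brought to 39.9 mL → factor 39900/320 = 124.69
Step 4: 85 μL brought to 13.1 mL → factor 13100/85 = 154.12
Dilution factor through tube 4 = 11.824 × 13.941 × 124.69 × 154.12 = 3.1675 × 10^6
[tube 4] = 12.0 mg/mL / 3.1675 × 10^6 = 3.788 × 10^-6 mg/mL = 3.79 ng/mL

3.79 ng/mL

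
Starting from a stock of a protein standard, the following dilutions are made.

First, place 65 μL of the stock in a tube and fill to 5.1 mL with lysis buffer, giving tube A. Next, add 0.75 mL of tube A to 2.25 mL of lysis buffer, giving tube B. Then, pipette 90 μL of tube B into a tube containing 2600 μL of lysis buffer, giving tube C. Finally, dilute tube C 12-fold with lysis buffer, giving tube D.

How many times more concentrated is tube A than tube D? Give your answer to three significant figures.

1.43 × 10^3

Step 1: 65 μL brought to 5.1 mL → factor 5100/65 = 78.462
Step 2: 0.75 mL + 2.25 mL = 3 mL total → factor 3/0.75 = 4
Step 3: 90 μL + 2600 μL = 2690 μL total → factor 2690/90 = 29.889
Step 4: 12-fold → factor 12
Dilution factor to tube A = 78.462; to tube D = 1.1257 × 10^5
[tube A]/[tube D] = (factor to tube D)/(factor to tube A) = 1.1257 × 10^5/78.462 = 1.43 × 10^3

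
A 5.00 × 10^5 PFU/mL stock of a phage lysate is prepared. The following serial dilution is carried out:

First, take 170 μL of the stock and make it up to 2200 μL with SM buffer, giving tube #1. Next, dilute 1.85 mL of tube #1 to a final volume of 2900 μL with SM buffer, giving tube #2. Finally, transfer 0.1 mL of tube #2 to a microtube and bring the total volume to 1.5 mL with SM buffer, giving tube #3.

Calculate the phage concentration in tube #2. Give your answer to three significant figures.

2.46 × 10^4 PFU/mL

Step 1: 170 μL brought to 2200 μL → factor 2200/170 = 12.941
Step 2: 1.85 mL brought to 2900 μL → factor 2.9/1.85 = 1.5676
Dilution factor through tube #2 = 12.941 × 1.5676 = 20.286
[tube #2] = 5.00 × 10^5 PFU/mL / 20.286 = 2.46 × 10^4 PFU/mL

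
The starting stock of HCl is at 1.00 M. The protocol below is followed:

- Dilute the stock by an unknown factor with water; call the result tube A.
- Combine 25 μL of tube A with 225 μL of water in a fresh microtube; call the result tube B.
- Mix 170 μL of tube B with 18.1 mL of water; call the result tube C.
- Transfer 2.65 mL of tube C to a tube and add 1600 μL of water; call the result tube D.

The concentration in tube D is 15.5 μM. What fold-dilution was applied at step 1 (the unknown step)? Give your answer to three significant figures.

Step 1: unknown factor x
Step 2: 25 μL + 225 μL = 250 μL total → factor 250/25 = 10
Step 3: 170 μL + 18.1 mL = 18270 μL total → factor 18270/170 = 107.47
Step 4: 2.65 mL + 1600 μL = 4.25 mL total → factor 4.25/2.65 = 1.6038
Product of known-step factors = 1723.6
Overall factor = 1.00 M / (15.5 μM) = 64516
x = 64516 / 1723.6 = 37.4

37.4-fold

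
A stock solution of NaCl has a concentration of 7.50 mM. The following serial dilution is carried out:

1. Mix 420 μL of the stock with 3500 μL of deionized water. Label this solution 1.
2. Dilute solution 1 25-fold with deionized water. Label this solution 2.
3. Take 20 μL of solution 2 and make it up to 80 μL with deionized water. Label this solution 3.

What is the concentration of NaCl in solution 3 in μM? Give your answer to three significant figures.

Step 1: 420 μL + 3500 μL = 3920 μL total → factor 3920/420 = 9.3333
Step 2: 25-fold → factor 25
Step 3: 20 μL brought to 80 μL → factor 80/20 = 4
Dilution factor through solution 3 = 9.3333 × 25 × 4 = 933.33
[solution 3] = 7.50 mM / 933.33 = 0.008036 mM = 8.04 μM

8.04 μM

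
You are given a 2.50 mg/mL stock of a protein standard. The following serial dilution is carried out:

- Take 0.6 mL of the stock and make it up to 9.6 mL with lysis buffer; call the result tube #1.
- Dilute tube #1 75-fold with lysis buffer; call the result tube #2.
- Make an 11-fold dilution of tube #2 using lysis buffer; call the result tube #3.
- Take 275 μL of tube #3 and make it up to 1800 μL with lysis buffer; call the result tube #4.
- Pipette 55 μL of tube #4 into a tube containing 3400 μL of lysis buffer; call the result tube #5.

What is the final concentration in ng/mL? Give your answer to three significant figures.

0.461 ng/mL

Step 1: 0.6 mL brought to 9.6 mL → factor 9.6/0.6 = 16
Step 2: 75-fold → factor 75
Step 3: 11-fold → factor 11
Step 4: 275 μL brought to 1800 μL → factor 1800/275 = 6.5455
Step 5: 55 μL + 3400 μL = 3455 μL total → factor 3455/55 = 62.818
Overall dilution factor = 16 × 75 × 11 × 6.5455 × 62.818 = 5.4275 × 10^6
Final = 2.50 mg/mL / 5.4275 × 10^6 = 4.606 × 10^-7 mg/mL = 0.461 ng/mL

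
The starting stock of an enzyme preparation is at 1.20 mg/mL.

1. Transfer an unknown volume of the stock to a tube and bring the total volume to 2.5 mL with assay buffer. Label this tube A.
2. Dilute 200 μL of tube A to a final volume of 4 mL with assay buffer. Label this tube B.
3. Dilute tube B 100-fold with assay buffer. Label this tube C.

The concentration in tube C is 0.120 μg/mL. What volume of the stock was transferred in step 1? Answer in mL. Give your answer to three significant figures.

0.500 mL

Step 1: v brought to 2.5 mL → factor = 2.5 mL/v
Step 2: 200 μL brought to 4 mL → factor 4000/200 = 20
Step 3: 100-fold → factor 100
Product of known-step factors = 2000
Overall factor = 1.20 mg/mL / (0.120 μg/mL) = 10000
Step-1 factor = 10000 / 2000 = 5
v = 2.5 mL / 5 = 0.500 mL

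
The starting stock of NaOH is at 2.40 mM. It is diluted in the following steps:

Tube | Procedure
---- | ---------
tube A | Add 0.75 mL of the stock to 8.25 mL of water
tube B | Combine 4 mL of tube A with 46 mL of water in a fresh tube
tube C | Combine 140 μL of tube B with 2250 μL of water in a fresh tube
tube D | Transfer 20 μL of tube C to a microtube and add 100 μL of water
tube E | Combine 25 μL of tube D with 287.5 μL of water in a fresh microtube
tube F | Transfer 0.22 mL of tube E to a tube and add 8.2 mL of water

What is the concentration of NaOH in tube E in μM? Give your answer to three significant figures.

Step 1: 0.75 mL + 8.25 mL = 9 mL total → factor 9/0.75 = 12
Step 2: 4 mL + 46 mL = 50 mL total → factor 50/4 = 12.5
Step 3: 140 μL + 2250 μL = 2390 μL total → factor 2390/140 = 17.071
Step 4: 20 μL + 100 μL = 120 μL total → factor 120/20 = 6
Step 5: 25 μL + 287.5 μL = 312.5 μL total → factor 312.5/25 = 12.5
Dilution factor through tube E = 12 × 12.5 × 17.071 × 6 × 12.5 = 1.9205 × 10^5
[tube E] = 2.40 mM / 1.9205 × 10^5 = 1.250 × 10^-5 mM = 0.0125 μM

0.0125 μM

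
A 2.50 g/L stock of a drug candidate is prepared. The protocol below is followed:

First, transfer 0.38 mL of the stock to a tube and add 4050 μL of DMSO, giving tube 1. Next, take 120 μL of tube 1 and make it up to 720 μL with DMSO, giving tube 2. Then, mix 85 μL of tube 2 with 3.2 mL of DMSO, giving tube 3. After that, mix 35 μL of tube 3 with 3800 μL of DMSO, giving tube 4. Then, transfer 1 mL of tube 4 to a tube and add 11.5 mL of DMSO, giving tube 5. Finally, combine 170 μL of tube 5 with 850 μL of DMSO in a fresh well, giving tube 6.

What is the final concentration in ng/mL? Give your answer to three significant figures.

0.113 ng/mL

Step 1: 0.38 mL + 4050 μL = 4.43 mL total → factor 4.43/0.38 = 11.658
Step 2: 120 μL brought to 720 μL → factor 720/120 = 6
Step 3: 85 μL + 3.2 mL = 3285 μL total → factor 3285/85 = 38.647
Step 4: 35 μL + 3800 μL = 3835 μL total → factor 3835/35 = 109.57
Step 5: 1 mL + 11.5 mL = 12.5 mL total → factor 12.5/1 = 12.5
Step 6: 170 μL + 850 μL = 1020 μL total → factor 1020/170 = 6
Overall dilution factor = 11.658 × 6 × 38.647 × 109.57 × 12.5 × 6 = 2.2215 × 10^7
Final = 2.50 g/L / 2.2215 × 10^7 = 1.125 × 10^-7 g/L = 0.113 ng/mL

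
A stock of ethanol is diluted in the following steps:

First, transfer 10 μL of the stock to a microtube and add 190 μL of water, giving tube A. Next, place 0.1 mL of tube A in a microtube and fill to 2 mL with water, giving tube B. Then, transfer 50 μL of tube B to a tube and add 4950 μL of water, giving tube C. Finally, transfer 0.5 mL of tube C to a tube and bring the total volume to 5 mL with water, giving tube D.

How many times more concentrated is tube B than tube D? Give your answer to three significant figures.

Step 1: 10 μL + 190 μL = 200 μL total → factor 200/10 = 20
Step 2: 0.1 mL brought to 2 mL → factor 2/0.1 = 20
Step 3: 50 μL + 4950 μL = 5000 μL total → factor 5000/50 = 100
Step 4: 0.5 mL brought to 5 mL → factor 5/0.5 = 10
Dilution factor to tube B = 400; to tube D = 4 × 10^5
[tube B]/[tube D] = (factor to tube D)/(factor to tube B) = 4 × 10^5/400 = 1.00 × 10^3

1.00 × 10^3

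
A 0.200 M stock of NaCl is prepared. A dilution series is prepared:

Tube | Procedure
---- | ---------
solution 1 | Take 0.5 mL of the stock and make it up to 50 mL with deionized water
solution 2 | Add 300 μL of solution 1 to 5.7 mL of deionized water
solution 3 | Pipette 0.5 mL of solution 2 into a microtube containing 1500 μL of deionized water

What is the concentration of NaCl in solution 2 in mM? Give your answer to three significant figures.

Step 1: 0.5 mL brought to 50 mL → factor 50/0.5 = 100
Step 2: 300 μL + 5.7 mL = 6000 μL total → factor 6000/300 = 20
Dilution factor through solution 2 = 100 × 20 = 2000
[solution 2] = 0.200 M / 2000 = 0.0001000 M = 0.100 mM

0.100 mM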